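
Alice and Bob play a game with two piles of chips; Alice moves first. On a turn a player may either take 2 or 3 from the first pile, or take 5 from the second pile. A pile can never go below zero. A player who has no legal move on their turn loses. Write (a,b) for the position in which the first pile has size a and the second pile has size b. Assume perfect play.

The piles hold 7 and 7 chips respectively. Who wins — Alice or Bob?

Positions with no move are L. A position that does have a move is losing for the player to move precisely when every available move leads to a winning position for the opponent. Fill in the labels:
No move ever increases a pile, so every position that can arise here has a ≤ 7 and b ≤ 7; it is enough to label the cells with 0 ≤ a ≤ 7 and 0 ≤ b ≤ 7.
Every move lowers a or b (never raises either), so fill the grid row by row in increasing a, and left to right within a row: each cell's successors are then already labelled.
      b=0  b=1  b=2  b=3  b=4  b=5  b=6  b=7
a=0:    L    L    L    L    L    W    W    W
a=1:    L    L    L    L    L    W    W    W
a=2:    W    W    W    W    W    L    L    L
a=3:    W    W    W    W    W    L    L    L
a=4:    W    W    W    W    W    W    W    W
a=5:    L    L    L    L    L    W    W    W
a=6:    L    L    L    L    L    W    W    W
a=7:    W    W    W    W    W    L    L    L
Cells with no legal move (terminal, hence L): (0,0), (0,1), (0,2), (0,3), (0,4), (1,0), (1,1), (1,2), (1,3), (1,4).
The remaining L cells, each justified by listing all of its moves:
(2,5): only reaches (0,5)(W), (2,0)(W), all W → L
(2,6): only reaches (0,6)(W), (2,1)(W), all W → L
(2,7): only reaches (0,7)(W), (2,2)(W), all W → L
(3,5): only reaches (1,5)(W), (0,5)(W), (3,0)(W), all W → L
(3,6): only reaches (1,6)(W), (0,6)(W), (3,1)(W), all W → L
(3,7): only reaches (1,7)(W), (0,7)(W), (3,2)(W), all W → L
(5,0): only reaches (3,0)(W), (2,0)(W), all W → L
(5,1): only reaches (3,1)(W), (2,1)(W), all W → L
(5,2): only reaches (3,2)(W), (2,2)(W), all W → L
(5,3): only reaches (3,3)(W), (2,3)(W), all W → L
(5,4): only reaches (3,4)(W), (2,4)(W), all W → L
(6,0): only reaches (4,0)(W), (3,0)(W), all W → L
(6,1): only reaches (4,1)(W), (3,1)(W), all W → L
(6,2): only reaches (4,2)(W), (3,2)(W), all W → L
(6,3): only reaches (4,3)(W), (3,3)(W), all W → L
(6,4): only reaches (4,4)(W), (3,4)(W), all W → L
(7,5): only reaches (5,5)(W), (4,5)(W), (7,0)(W), all W → L
(7,6): only reaches (5,6)(W), (4,6)(W), (7,1)(W), all W → L
(7,7): only reaches (5,7)(W), (4,7)(W), (7,2)(W), all W → L
Every other cell has at least one move into one of the L cells above, so it is W.
The starting position (7,7) is L: whatever Alice does, the opponent receives a W position.

Bob wins.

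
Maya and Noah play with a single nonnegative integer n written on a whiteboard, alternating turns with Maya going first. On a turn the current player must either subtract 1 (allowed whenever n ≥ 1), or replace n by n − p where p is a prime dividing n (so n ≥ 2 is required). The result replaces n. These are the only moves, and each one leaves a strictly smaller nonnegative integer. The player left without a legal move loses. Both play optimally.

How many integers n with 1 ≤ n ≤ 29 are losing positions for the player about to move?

Positions with no move are L. A position that does have a move is losing for the player to move precisely when every available move leads to a winning position for the opponent. Fill in the labels:
n=0: no move → L
n=1: can move to 0, which is L ⇒ W
n=2: can move to 0, which is L ⇒ W
n=3: can move to 0, which is L ⇒ W
n=4: moves to 2(W), 3(W); every one is W ⇒ L
n=5: can move to 0, which is L ⇒ W
n=6: can move to 4, which is L ⇒ W
n=7: can move to 0, which is L ⇒ W
n=8: moves to 6(W), 7(W); every one is W ⇒ L
n=9: can move to 8, which is L ⇒ W
n=10: can move to 8, which is L ⇒ W
n=11: can move to 0, which is L ⇒ W
n=12: moves to 9(W), 10(W), 11(W); every one is W ⇒ L
n=13: can move to 0, which is L ⇒ W
n=14: can move to 12, which is L ⇒ W
n=15: can move to 12, which is L ⇒ W
n=16: moves to 14(W), 15(W); every one is W ⇒ L
n=17: can move to 0, which is L ⇒ W
n=18: can move to 16, which is L ⇒ W
n=19: can move to 0, which is L ⇒ W
n=20: moves to 15(W), 18(W), 19(W); every one is W ⇒ L
n=21: can move to 20, which is L ⇒ W
n=22: can move to 20, which is L ⇒ W
n=23: can move to 0, which is L ⇒ W
n=24: moves to 21(W), 22(W), 23(W); every one is W ⇒ L
n=25: can move to 20, which is L ⇒ W
n=26: can move to 24, which is L ⇒ W
n=27: can move to 24, which is L ⇒ W
n=28: moves to 21(W), 26(W), 27(W); every one is W ⇒ L
n=29: can move to 0, which is L ⇒ W
L entries with 1 ≤ n ≤ 29 (n=0 is outside the asked range and is not counted): n = 4, 8, 12, 16, 20, 24, 28; that makes 7.

7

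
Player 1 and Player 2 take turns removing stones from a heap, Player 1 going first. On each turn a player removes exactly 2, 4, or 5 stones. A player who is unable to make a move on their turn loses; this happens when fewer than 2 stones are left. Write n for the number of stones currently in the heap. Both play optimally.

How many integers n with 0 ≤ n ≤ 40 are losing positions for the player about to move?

Positions with no move are L. A position that does have a move is losing for the player to move precisely when every available move leads to a winning position for the opponent. Fill in the labels:
n=0: no move → L
n=1: no move → L
n=2: →0(L), so W
n=3: →1(L), so W
n=4: →0(L), so W
n=5: →1(L), so W
n=6: →1(L), so W
n=7: →5(W), 3(W), 2(W) — all W, so L
n=8: →6(W), 4(W), 3(W) — all W, so L
n=9: →7(L), so W
n=10: →8(L), so W
n=11: →7(L), so W
n=12: →8(L), so W
n=13: →8(L), so W
n=14: →12(W), 10(W), 9(W) — all W, so L
n=15: →13(W), 11(W), 10(W) — all W, so L
n=16: →14(L), so W
n=17: →15(L), so W
n=18: →14(L), so W
n=19: →15(L), so W
n=20: →15(L), so W
n=21: →19(W), 17(W), 16(W) — all W, so L
n=22: →20(W), 18(W), 17(W) — all W, so L
n=23: →21(L), so W
n=24: →22(L), so W
n=25: →21(L), so W
n=26: →22(L), so W
n=27: →22(L), so W
n=28: →26(W), 24(W), 23(W) — all W, so L
n=29: →27(W), 25(W), 24(W) — all W, so L
n=30: →28(L), so W
n=31: →29(L), so W
n=32: →28(L), so W
n=33: →29(L), so W
n=34: →29(L), so W
n=35: →33(W), 31(W), 30(W) — all W, so L
n=36: →34(W), 32(W), 31(W) — all W, so L
n=37: →35(L), so W
n=38: →36(L), so W
n=39: →35(L), so W
n=40: →36(L), so W
L entries with 0 ≤ n ≤ 40: n = 0, 1, 7, 8, 14, 15, 21, 22, 28, 29, 35, 36; that makes 12.

12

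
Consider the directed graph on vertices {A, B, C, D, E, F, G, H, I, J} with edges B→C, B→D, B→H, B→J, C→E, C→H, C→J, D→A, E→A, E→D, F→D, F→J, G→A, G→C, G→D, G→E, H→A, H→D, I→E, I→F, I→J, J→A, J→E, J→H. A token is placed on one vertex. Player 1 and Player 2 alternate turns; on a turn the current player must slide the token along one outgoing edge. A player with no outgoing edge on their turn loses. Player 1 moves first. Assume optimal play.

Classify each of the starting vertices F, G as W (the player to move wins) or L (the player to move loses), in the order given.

F: L, G: W

Work bottom-up. With no move the player to move loses. Otherwise the position is W if at least one move leads to an L position for the opponent, and L if every move leads to a W.
Every edge goes from a vertex to one that appears earlier in the order A, D, E, H, J, C, G, F, B, I, so processing vertices in that order labels each vertex after all of its successors.
A: no outgoing edge → L
D: →A(L), so W
E: →A(L), so W
H: →A(L), so W
J: →A(L), so W
C: →J(W), H(W), E(W) — all W, so L
G: →C(L), so W
F: →J(W), D(W) — all W, so L
B: →C(L), so W
I: →F(L), so W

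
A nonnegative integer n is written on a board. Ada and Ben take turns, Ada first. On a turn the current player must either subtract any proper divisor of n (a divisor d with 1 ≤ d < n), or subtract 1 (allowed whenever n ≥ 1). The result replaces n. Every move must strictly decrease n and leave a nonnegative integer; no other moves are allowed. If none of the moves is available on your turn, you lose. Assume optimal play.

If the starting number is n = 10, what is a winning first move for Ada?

Build the W/L table. Terminal = L. A non-terminal position is W if it has a move to some L; otherwise it is L.
n=0: no move → L
n=1: W (go to 0, an L position)
n=2: L (sole option 1(W) is W)
n=3: W (go to 2, an L position)
n=4: W (go to 2, an L position)
n=5: L (sole option 4(W) is W)
n=6: W (go to 5, an L position)
n=7: L (sole option 6(W) is W)
n=8: W (go to 7, an L position)
n=9: L (options 6(W), 8(W) are all W)
n=10: W (go to 5, an L position)
From 10, the L positions reachable in one move are: 5, 9. Any move reaching one of these is winning.

Move to 5.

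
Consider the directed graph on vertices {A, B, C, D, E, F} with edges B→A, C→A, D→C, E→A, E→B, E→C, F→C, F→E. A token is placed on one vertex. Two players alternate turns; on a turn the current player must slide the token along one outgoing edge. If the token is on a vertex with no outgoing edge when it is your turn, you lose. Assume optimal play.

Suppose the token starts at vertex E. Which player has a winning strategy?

Compute win/loss labels from the base case upward. A position with no move is L. Any other position is W if it can reach an L in one move, else L.
Every edge goes from a vertex to one that appears earlier in the order A, B, C, E, D, F, so processing vertices in that order labels each vertex after all of its successors.
A: no outgoing edge → L
B: can move to A, which is L ⇒ W
C: can move to A, which is L ⇒ W
E: can move to A, which is L ⇒ W
D: the only move is to C(W), a W ⇒ L
F: moves to E(W), C(W); every one is W ⇒ L
From E the player to move can move to A, reaching an L position.

The first player wins.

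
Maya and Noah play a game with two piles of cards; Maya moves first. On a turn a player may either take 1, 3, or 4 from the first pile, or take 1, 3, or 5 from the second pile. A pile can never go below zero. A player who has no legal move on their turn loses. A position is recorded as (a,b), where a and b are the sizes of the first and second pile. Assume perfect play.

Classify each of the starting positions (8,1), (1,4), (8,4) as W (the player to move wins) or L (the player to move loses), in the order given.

(8,1): L, (1,4): W, (8,4): W

Classify positions by backward induction: terminal positions (no move available) are L. From any other position, the mover wins iff some move reaches an L.
No move ever increases a pile, so every position that can arise here has a ≤ 8 and b ≤ 4; it is enough to label the cells with 0 ≤ a ≤ 8 and 0 ≤ b ≤ 4.
Every move lowers a or b (never raises either), so fill the grid row by row in increasing a, and left to right within a row: each cell's successors are then already labelled.
      b=0  b=1  b=2  b=3  b=4
a=0:    L    W    L    W    L
a=1:    W    L    W    L    W
a=2:    L    W    L    W    L
a=3:    W    L    W    L    W
a=4:    W    W    W    W    W
a=5:    W    W    W    W    W
a=6:    W    W    W    W    W
a=7:    L    W    L    W    L
a=8:    W    L    W    L    W
Cells with no legal move (terminal, hence L): (0,0).
The remaining L cells, each justified by listing all of its moves:
(0,2): only reaches (0,1)(W), which is W → L
(0,4): only reaches (0,3)(W), (0,1)(W), all W → L
(1,1): only reaches (0,1)(W), (1,0)(W), all W → L
(1,3): only reaches (0,3)(W), (1,2)(W), (1,0)(W), all W → L
(2,0): only reaches (1,0)(W), which is W → L
(2,2): only reaches (1,2)(W), (2,1)(W), all W → L
(2,4): only reaches (1,4)(W), (2,3)(W), (2,1)(W), all W → L
(3,1): only reaches (2,1)(W), (0,1)(W), (3,0)(W), all W → L
(3,3): only reaches (2,3)(W), (0,3)(W), (3,2)(W), (3,0)(W), all W → L
(7,0): only reaches (6,0)(W), (4,0)(W), (3,0)(W), all W → L
(7,2): only reaches (6,2)(W), (4,2)(W), (3,2)(W), (7,1)(W), all W → L
(7,4): only reaches (6,4)(W), (4,4)(W), (3,4)(W), (7,3)(W), (7,1)(W), all W → L
(8,1): only reaches (7,1)(W), (5,1)(W), (4,1)(W), (8,0)(W), all W → L
(8,3): only reaches (7,3)(W), (5,3)(W), (4,3)(W), (8,2)(W), (8,0)(W), all W → L
Every other cell has at least one move into one of the L cells above, so it is W.
(8,1): one of the L cells justified above, so L
(1,4): the move to (0,4) reaches an L cell, so W
(8,4): the move to (7,4) reaches an L cell, so W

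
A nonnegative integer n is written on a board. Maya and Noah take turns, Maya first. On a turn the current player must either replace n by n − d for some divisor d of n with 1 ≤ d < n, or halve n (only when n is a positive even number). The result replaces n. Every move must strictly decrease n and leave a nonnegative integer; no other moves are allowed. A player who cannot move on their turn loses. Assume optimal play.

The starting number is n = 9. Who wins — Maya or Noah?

Use the standard recursion: the mover loses at a terminal position; elsewhere, the mover wins exactly when some move hands the opponent an L position.
n=0: no move → L
n=1: no move → L
n=2: →1(L), so W
n=3: →2(W) only, which is W, so L
n=4: →3(L), so W
n=5: →4(W) only, which is W, so L
n=6: →3(L), so W
n=7: →6(W) only, which is W, so L
n=8: →7(L), so W
n=9: →6(W), 8(W) — all W, so L
The starting position 9 is L: whatever Maya does, the opponent receives a W position.

Noah wins.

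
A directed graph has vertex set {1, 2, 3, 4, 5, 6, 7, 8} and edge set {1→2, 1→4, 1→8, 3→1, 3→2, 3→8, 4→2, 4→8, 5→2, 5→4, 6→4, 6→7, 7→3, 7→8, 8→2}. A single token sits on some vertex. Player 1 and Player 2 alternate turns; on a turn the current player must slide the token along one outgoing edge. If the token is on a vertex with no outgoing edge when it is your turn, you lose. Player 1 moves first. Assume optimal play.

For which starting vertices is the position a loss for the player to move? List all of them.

Build the W/L table. Terminal = L. A non-terminal position is W if it has a move to some L; otherwise it is L.
Every edge goes from a vertex to one that appears earlier in the order 2, 8, 4, 1, 3, 7, 5, 6, so processing vertices in that order labels each vertex after all of its successors.
2: no outgoing edge → L
8: W (go to 2, an L position)
4: W (go to 2, an L position)
1: W (go to 2, an L position)
3: W (go to 2, an L position)
7: L (options 3(W), 8(W) are all W)
5: W (go to 2, an L position)
6: W (go to 7, an L position)
The losing starting vertices are exactly the entries labelled L in this table (2 of them).

2, 7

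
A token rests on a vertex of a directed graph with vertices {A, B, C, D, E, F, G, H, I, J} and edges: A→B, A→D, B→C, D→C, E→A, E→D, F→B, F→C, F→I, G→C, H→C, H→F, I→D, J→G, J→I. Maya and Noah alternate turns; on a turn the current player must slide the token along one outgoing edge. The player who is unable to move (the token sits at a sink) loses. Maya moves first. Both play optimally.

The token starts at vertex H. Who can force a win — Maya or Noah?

Maya wins.

Compute win/loss labels from the base case upward. A position with no move is L. Any other position is W if it can reach an L in one move, else L.
Every edge goes from a vertex to one that appears earlier in the order C, D, G, I, J, B, A, E, F, H, so processing vertices in that order labels each vertex after all of its successors.
C: no outgoing edge → L
D: can move to C, which is L ⇒ W
G: can move to C, which is L ⇒ W
I: the only move is to D(W), a W ⇒ L
J: can move to I, which is L ⇒ W
B: can move to C, which is L ⇒ W
A: moves to B(W), D(W); every one is W ⇒ L
E: can move to A, which is L ⇒ W
F: can move to I, which is L ⇒ W
H: can move to C, which is L ⇒ W
The starting position H is W: Maya should move to C, handing over an L position.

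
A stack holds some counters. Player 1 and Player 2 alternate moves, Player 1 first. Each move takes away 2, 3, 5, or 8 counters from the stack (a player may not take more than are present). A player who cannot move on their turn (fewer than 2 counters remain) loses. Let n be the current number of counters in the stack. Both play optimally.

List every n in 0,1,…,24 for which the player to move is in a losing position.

0, 1, 7, 11, 17, 18, 24

Work bottom-up. With no move the player to move loses. Otherwise the position is W if at least one move leads to an L position for the opponent, and L if every move leads to a W.
n=0: no move → L
n=1: no move → L
n=2: W (go to 0, an L position)
n=3: W (go to 1, an L position)
n=4: W (go to 1, an L position)
n=5: W (go to 0, an L position)
n=6: W (go to 1, an L position)
n=7: L (options 5(W), 4(W), 2(W) are all W)
n=8: W (go to 0, an L position)
n=9: W (go to 7, an L position)
n=10: W (go to 7, an L position)
n=11: L (options 9(W), 8(W), 6(W), 3(W) are all W)
n=12: W (go to 7, an L position)
n=13: W (go to 11, an L position)
n=14: W (go to 11, an L position)
n=15: W (go to 7, an L position)
n=16: W (go to 11, an L position)
n=17: L (options 15(W), 14(W), 12(W), 9(W) are all W)
n=18: L (options 16(W), 15(W), 13(W), 10(W) are all W)
n=19: W (go to 17, an L position)
n=20: W (go to 18, an L position)
n=21: W (go to 18, an L position)
n=22: W (go to 17, an L position)
n=23: W (go to 18, an L position)
n=24: L (options 22(W), 21(W), 19(W), 16(W) are all W)
The losing starting values of n are exactly the entries labelled L in this table (7 of them).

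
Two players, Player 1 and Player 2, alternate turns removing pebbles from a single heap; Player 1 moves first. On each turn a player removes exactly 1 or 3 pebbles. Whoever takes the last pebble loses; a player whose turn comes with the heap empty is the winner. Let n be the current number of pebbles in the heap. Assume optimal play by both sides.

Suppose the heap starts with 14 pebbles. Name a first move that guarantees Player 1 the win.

Remove 1, leaving 13.

Label each position W (a win for the player to move) or L (a loss). A position with no legal move is W; any other position is W exactly when some move reaches an L, and L when every move reaches a W.
n=0: no move; the opponent has just taken the last pebble and therefore loses → W
n=1: L (sole option 0(W) is W)
n=2: W (go to 1, an L position)
n=3: L (options 2(W), 0(W) are all W)
n=4: W (go to 3, an L position)
n=5: L (options 4(W), 2(W) are all W)
n=6: W (go to 5, an L position)
n=7: L (options 6(W), 4(W) are all W)
n=8: W (go to 7, an L position)
n=9: L (options 8(W), 6(W) are all W)
n=10: W (go to 9, an L position)
n=11: L (options 10(W), 8(W) are all W)
n=12: W (go to 11, an L position)
n=13: L (options 12(W), 10(W) are all W)
n=14: W (go to 13, an L position)
From 14, the L positions reachable in one move are: 13, 11. Any move reaching one of these is winning.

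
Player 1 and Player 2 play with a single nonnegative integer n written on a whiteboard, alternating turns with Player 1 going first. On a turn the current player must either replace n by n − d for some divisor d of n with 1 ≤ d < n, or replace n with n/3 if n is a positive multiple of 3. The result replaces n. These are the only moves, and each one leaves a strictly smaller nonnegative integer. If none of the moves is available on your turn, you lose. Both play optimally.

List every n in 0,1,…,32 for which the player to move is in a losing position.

0, 1, 4, 7, 9, 11, 13, 15, 17, 19, 23, 25, 28, 31

Work bottom-up. With no move the player to move loses. Otherwise the position is W if at least one move leads to an L position for the opponent, and L if every move leads to a W.
n=0: no move → L
n=1: no move → L
n=2: W (go to 1, an L position)
n=3: W (go to 1, an L position)
n=4: L (options 2(W), 3(W) are all W)
n=5: W (go to 4, an L position)
n=6: W (go to 4, an L position)
n=7: L (sole option 6(W) is W)
n=8: W (go to 4, an L position)
n=9: L (options 3(W), 6(W), 8(W) are all W)
n=10: W (go to 9, an L position)
n=11: L (sole option 10(W) is W)
n=12: W (go to 4, an L position)
n=13: L (sole option 12(W) is W)
n=14: W (go to 7, an L position)
n=15: L (options 5(W), 10(W), 12(W), 14(W) are all W)
n=16: W (go to 15, an L position)
n=17: L (sole option 16(W) is W)
n=18: W (go to 9, an L position)
n=19: L (sole option 18(W) is W)
n=20: W (go to 15, an L position)
n=21: W (go to 7, an L position)
n=22: W (go to 11, an L position)
n=23: L (sole option 22(W) is W)
n=24: W (go to 23, an L position)
n=25: L (options 20(W), 24(W) are all W)
n=26: W (go to 13, an L position)
n=27: W (go to 9, an L position)
n=28: L (options 14(W), 21(W), 24(W), 26(W), 27(W) are all W)
n=29: W (go to 28, an L position)
n=30: W (go to 15, an L position)
n=31: L (sole option 30(W) is W)
n=32: W (go to 28, an L position)
The losing starting values of n are exactly the entries labelled L in this table (14 of them).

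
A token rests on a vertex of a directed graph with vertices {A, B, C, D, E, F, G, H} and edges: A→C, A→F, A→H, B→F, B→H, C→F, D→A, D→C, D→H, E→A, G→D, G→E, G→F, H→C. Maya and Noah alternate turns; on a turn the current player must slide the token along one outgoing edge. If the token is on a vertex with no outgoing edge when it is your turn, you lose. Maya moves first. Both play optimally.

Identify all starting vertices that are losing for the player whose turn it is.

Build the W/L table. Terminal = L. A non-terminal position is W if it has a move to some L; otherwise it is L.
Every edge goes from a vertex to one that appears earlier in the order F, C, H, A, B, E, D, G, so processing vertices in that order labels each vertex after all of its successors.
F: no outgoing edge → L
C: →F(L), so W
H: →C(W) only, which is W, so L
A: →H(L), so W
B: →H(L), so W
E: →A(W) only, which is W, so L
D: →H(L), so W
G: →E(L), so W
The losing starting vertices are exactly the entries labelled L in this table (3 of them).

E, F, H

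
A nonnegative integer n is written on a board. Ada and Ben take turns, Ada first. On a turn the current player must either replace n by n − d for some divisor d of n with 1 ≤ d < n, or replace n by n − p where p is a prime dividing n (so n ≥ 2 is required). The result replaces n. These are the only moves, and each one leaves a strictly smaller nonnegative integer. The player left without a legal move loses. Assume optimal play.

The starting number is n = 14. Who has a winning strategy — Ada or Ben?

Ben wins.

Use the standard recursion: the mover loses at a terminal position; elsewhere, the mover wins exactly when some move hands the opponent an L position.
n=0: no move → L
n=1: no move → L
n=2: can move to 0, which is L ⇒ W
n=3: can move to 0, which is L ⇒ W
n=4: moves to 2(W), 3(W); every one is W ⇒ L
n=5: can move to 0, which is L ⇒ W
n=6: can move to 4, which is L ⇒ W
n=7: can move to 0, which is L ⇒ W
n=8: can move to 4, which is L ⇒ W
n=9: moves to 6(W), 8(W); every one is W ⇒ L
n=10: can move to 9, which is L ⇒ W
n=11: can move to 0, which is L ⇒ W
n=12: can move to 9, which is L ⇒ W
n=13: can move to 0, which is L ⇒ W
n=14: moves to 7(W), 12(W), 13(W); every one is W ⇒ L
The starting position 14 is L: whatever Ada does, the opponent receives a W position.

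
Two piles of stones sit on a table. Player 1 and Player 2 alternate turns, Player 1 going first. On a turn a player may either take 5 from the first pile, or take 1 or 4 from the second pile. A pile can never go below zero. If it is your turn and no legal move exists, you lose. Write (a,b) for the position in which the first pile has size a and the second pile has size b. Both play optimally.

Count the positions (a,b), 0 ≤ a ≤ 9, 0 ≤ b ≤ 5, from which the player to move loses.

25

Build the W/L table. Terminal = L. A non-terminal position is W if it has a move to some L; otherwise it is L.
Every move lowers a or b (never raises either), so fill the grid row by row in increasing a, and left to right within a row: each cell's successors are then already labelled.
      b=0  b=1  b=2  b=3  b=4  b=5
a=0:    L    W    L    W    W    L
a=1:    L    W    L    W    W    L
a=2:    L    W    L    W    W    L
a=3:    L    W    L    W    W    L
a=4:    L    W    L    W    W    L
a=5:    W    L    W    L    W    W
a=6:    W    L    W    L    W    W
a=7:    W    L    W    L    W    W
a=8:    W    L    W    L    W    W
a=9:    W    L    W    L    W    W
Cells with no legal move (terminal, hence L): (0,0), (1,0), (2,0), (3,0), (4,0).
The remaining L cells, each justified by listing all of its moves:
(0,2): L (sole option (0,1)(W) is W)
(0,5): L (options (0,4)(W), (0,1)(W) are all W)
(1,2): L (sole option (1,1)(W) is W)
(1,5): L (options (1,4)(W), (1,1)(W) are all W)
(2,2): L (sole option (2,1)(W) is W)
(2,5): L (options (2,4)(W), (2,1)(W) are all W)
(3,2): L (sole option (3,1)(W) is W)
(3,5): L (options (3,4)(W), (3,1)(W) are all W)
(4,2): L (sole option (4,1)(W) is W)
(4,5): L (options (4,4)(W), (4,1)(W) are all W)
(5,1): L (options (0,1)(W), (5,0)(W) are all W)
(5,3): L (options (0,3)(W), (5,2)(W) are all W)
(6,1): L (options (1,1)(W), (6,0)(W) are all W)
(6,3): L (options (1,3)(W), (6,2)(W) are all W)
(7,1): L (options (2,1)(W), (7,0)(W) are all W)
(7,3): L (options (2,3)(W), (7,2)(W) are all W)
(8,1): L (options (3,1)(W), (8,0)(W) are all W)
(8,3): L (options (3,3)(W), (8,2)(W) are all W)
(9,1): L (options (4,1)(W), (9,0)(W) are all W)
(9,3): L (options (4,3)(W), (9,2)(W) are all W)
Every other cell has at least one move into one of the L cells above, so it is W.
L cells per row: a=0: 3, a=1: 3, a=2: 3, a=3: 3, a=4: 3, a=5: 2, a=6: 2, a=7: 2, a=8: 2, a=9: 2; total 25.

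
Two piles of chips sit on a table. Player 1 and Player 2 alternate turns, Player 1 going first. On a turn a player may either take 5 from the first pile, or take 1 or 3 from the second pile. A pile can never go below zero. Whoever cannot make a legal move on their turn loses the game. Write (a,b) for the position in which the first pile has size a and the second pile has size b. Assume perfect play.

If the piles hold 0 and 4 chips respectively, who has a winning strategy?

Player 2 wins.

Build the W/L table. Terminal = L. A non-terminal position is W if it has a move to some L; otherwise it is L.
No move ever increases a pile, so every position that can arise here has a ≤ 0 and b ≤ 4; it is enough to label the cells with 0 ≤ a ≤ 0 and 0 ≤ b ≤ 4.
Every move lowers a or b (never raises either), so fill the grid row by row in increasing a, and left to right within a row: each cell's successors are then already labelled.
      b=0  b=1  b=2  b=3  b=4
a=0:    L    W    L    W    L
Cells with no legal move (terminal, hence L): (0,0).
The remaining L cells, each justified by listing all of its moves:
(0,2): L (sole option (0,1)(W) is W)
(0,4): L (options (0,3)(W), (0,1)(W) are all W)
Every other cell has at least one move into one of the L cells above, so it is W.
Every move from (0,4) reaches a W position, so the mover loses.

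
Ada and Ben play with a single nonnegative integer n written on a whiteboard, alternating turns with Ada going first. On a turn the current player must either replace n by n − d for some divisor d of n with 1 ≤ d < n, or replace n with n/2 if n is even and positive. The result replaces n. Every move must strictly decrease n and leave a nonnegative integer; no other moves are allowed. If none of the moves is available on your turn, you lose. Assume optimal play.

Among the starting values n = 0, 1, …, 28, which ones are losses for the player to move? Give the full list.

Positions with no move are L. A position that does have a move is losing for the player to move precisely when every available move leads to a winning position for the opponent. Fill in the labels:
n=0: no move → L
n=1: no move → L
n=2: reaches L-position 1 → W
n=3: only reaches 2(W), which is W → L
n=4: reaches L-position 3 → W
n=5: only reaches 4(W), which is W → L
n=6: reaches L-position 3 → W
n=7: only reaches 6(W), which is W → L
n=8: reaches L-position 7 → W
n=9: only reaches 6(W), 8(W), all W → L
n=10: reaches L-position 5 → W
n=11: only reaches 10(W), which is W → L
n=12: reaches L-position 9 → W
n=13: only reaches 12(W), which is W → L
n=14: reaches L-position 7 → W
n=15: only reaches 10(W), 12(W), 14(W), all W → L
n=16: reaches L-position 15 → W
n=17: only reaches 16(W), which is W → L
n=18: reaches L-position 9 → W
n=19: only reaches 18(W), which is W → L
n=20: reaches L-position 15 → W
n=21: only reaches 14(W), 18(W), 20(W), all W → L
n=22: reaches L-position 11 → W
n=23: only reaches 22(W), which is W → L
n=24: reaches L-position 21 → W
n=25: only reaches 20(W), 24(W), all W → L
n=26: reaches L-position 13 → W
n=27: only reaches 18(W), 24(W), 26(W), all W → L
n=28: reaches L-position 21 → W
The losing starting values of n are exactly the entries labelled L in this table (15 of them).

0, 1, 3, 5, 7, 9, 11, 13, 15, 17, 19, 21, 23, 25, 27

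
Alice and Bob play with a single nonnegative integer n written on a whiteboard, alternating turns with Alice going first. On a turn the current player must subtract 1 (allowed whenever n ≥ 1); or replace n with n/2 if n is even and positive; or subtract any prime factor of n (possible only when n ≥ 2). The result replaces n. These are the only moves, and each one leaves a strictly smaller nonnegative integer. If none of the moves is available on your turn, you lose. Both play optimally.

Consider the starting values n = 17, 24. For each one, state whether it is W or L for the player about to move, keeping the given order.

17: W, 24: L

Classify positions by backward induction: terminal positions (no move available) are L. From any other position, the mover wins iff some move reaches an L.
n=0: no move → L
n=1: →0(L), so W
n=2: →0(L), so W
n=3: →0(L), so W
n=4: →2(W), 3(W) — all W, so L
n=5: →0(L), so W
n=6: →4(L), so W
n=7: →0(L), so W
n=8: →4(L), so W
n=9: →6(W), 8(W) — all W, so L
n=10: →9(L), so W
n=11: →0(L), so W
n=12: →9(L), so W
n=13: →0(L), so W
n=14: →7(W), 12(W), 13(W) — all W, so L
n=15: →14(L), so W
n=16: →14(L), so W
n=17: →0(L), so W
n=18: →9(L), so W
n=19: →0(L), so W
n=20: →10(W), 15(W), 18(W), 19(W) — all W, so L
n=21: →14(L), so W
n=22: →20(L), so W
n=23: →0(L), so W
n=24: →12(W), 21(W), 22(W), 23(W) — all W, so L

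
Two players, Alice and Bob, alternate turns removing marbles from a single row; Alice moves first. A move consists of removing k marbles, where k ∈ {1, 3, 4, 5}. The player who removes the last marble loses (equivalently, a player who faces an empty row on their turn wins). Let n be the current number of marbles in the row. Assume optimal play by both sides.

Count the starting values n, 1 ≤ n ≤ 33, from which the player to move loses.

Work bottom-up. With no move the player to move wins. Otherwise the position is W if at least one move leads to an L position for the opponent, and L if every move leads to a W.
n=0: no move; the opponent has just taken the last marble and therefore loses → W
n=1: only reaches 0(W), which is W → L
n=2: reaches L-position 1 → W
n=3: only reaches 2(W), 0(W), all W → L
n=4: reaches L-position 3 → W
n=5: reaches L-position 1 → W
n=6: reaches L-position 3 → W
n=7: reaches L-position 3 → W
n=8: reaches L-position 3 → W
n=9: only reaches 8(W), 6(W), 5(W), 4(W), all W → L
n=10: reaches L-position 9 → W
n=11: only reaches 10(W), 8(W), 7(W), 6(W), all W → L
n=12: reaches L-position 11 → W
n=13: reaches L-position 9 → W
n=14: reaches L-position 11 → W
n=15: reaches L-position 11 → W
n=16: reaches L-position 11 → W
n=17: only reaches 16(W), 14(W), 13(W), 12(W), all W → L
n=18: reaches L-position 17 → W
n=19: only reaches 18(W), 16(W), 15(W), 14(W), all W → L
n=20: reaches L-position 19 → W
n=21: reaches L-position 17 → W
n=22: reaches L-position 19 → W
n=23: reaches L-position 19 → W
n=24: reaches L-position 19 → W
n=25: only reaches 24(W), 22(W), 21(W), 20(W), all W → L
n=26: reaches L-position 25 → W
n=27: only reaches 26(W), 24(W), 23(W), 22(W), all W → L
n=28: reaches L-position 27 → W
n=29: reaches L-position 25 → W
n=30: reaches L-position 27 → W
n=31: reaches L-position 27 → W
n=32: reaches L-position 27 → W
n=33: only reaches 32(W), 30(W), 29(W), 28(W), all W → L
L entries with 1 ≤ n ≤ 33 (the range starts at n=1): n = 1, 3, 9, 11, 17, 19, 25, 27, 33; that makes 9.

9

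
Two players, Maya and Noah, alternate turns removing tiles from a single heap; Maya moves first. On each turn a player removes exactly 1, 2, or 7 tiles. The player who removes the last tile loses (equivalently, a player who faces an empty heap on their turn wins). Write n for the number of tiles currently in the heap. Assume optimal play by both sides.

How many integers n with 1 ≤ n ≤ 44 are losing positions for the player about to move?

15

Positions with no move are W. A position that does have a move is losing for the player to move precisely when every available move leads to a winning position for the opponent. Fill in the labels:
n=0: no move; the opponent has just taken the last tile and therefore loses → W
n=1: →0(W) only, which is W, so L
n=2: →1(L), so W
n=3: →1(L), so W
n=4: →3(W), 2(W) — all W, so L
n=5: →4(L), so W
n=6: →4(L), so W
n=7: →6(W), 5(W), 0(W) — all W, so L
n=8: →7(L), so W
n=9: →7(L), so W
n=10: →9(W), 8(W), 3(W) — all W, so L
n=11: →10(L), so W
n=12: →10(L), so W
n=13: →12(W), 11(W), 6(W) — all W, so L
n=14: →13(L), so W
n=15: →13(L), so W
n=16: →15(W), 14(W), 9(W) — all W, so L
n=17: →16(L), so W
n=18: →16(L), so W
n=19: →18(W), 17(W), 12(W) — all W, so L
n=20: →19(L), so W
n=21: →19(L), so W
n=22: →21(W), 20(W), 15(W) — all W, so L
n=23: →22(L), so W
n=24: →22(L), so W
n=25: →24(W), 23(W), 18(W) — all W, so L
n=26: →25(L), so W
n=27: →25(L), so W
n=28: →27(W), 26(W), 21(W) — all W, so L
n=29: →28(L), so W
n=30: →28(L), so W
n=31: →30(W), 29(W), 24(W) — all W, so L
n=32: →31(L), so W
n=33: →31(L), so W
n=34: →33(W), 32(W), 27(W) — all W, so L
n=35: →34(L), so W
n=36: →34(L), so W
n=37: →36(W), 35(W), 30(W) — all W, so L
n=38: →37(L), so W
n=39: →37(L), so W
n=40: →39(W), 38(W), 33(W) — all W, so L
n=41: →40(L), so W
n=42: →40(L), so W
n=43: →42(W), 41(W), 36(W) — all W, so L
n=44: →43(L), so W
L entries with 1 ≤ n ≤ 44 (the range starts at n=1): n = 1, 4, 7, 10, 13, 16, 19, 22, 25, 28, 31, 34, 37, 40, 43; that makes 15.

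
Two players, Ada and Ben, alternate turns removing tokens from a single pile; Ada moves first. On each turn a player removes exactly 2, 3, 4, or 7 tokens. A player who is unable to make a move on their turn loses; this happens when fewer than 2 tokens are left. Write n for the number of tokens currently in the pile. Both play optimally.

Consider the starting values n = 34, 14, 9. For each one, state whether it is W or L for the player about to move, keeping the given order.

Positions with no move are L. A position that does have a move is losing for the player to move precisely when every available move leads to a winning position for the opponent. Fill in the labels:
n=0: no move → L
n=1: no move → L
n=2: reaches L-position 0 → W
n=3: reaches L-position 1 → W
n=4: reaches L-position 1 → W
n=5: reaches L-position 1 → W
n=6: only reaches 4(W), 3(W), 2(W), all W → L
n=7: reaches L-position 0 → W
n=8: reaches L-position 6 → W
n=9: reaches L-position 6 → W
n=10: reaches L-position 6 → W
n=11: only reaches 9(W), 8(W), 7(W), 4(W), all W → L
n=12: only reaches 10(W), 9(W), 8(W), 5(W), all W → L
n=13: reaches L-position 11 → W
n=14: reaches L-position 12 → W
n=15: reaches L-position 12 → W
n=16: reaches L-position 12 → W
n=17: only reaches 15(W), 14(W), 13(W), 10(W), all W → L
n=18: reaches L-position 11 → W
n=19: reaches L-position 17 → W
n=20: reaches L-position 17 → W
n=21: reaches L-position 17 → W
n=22: only reaches 20(W), 19(W), 18(W), 15(W), all W → L
n=23: only reaches 21(W), 20(W), 19(W), 16(W), all W → L
n=24: reaches L-position 22 → W
n=25: reaches L-position 23 → W
n=26: reaches L-position 23 → W
n=27: reaches L-position 23 → W
n=28: only reaches 26(W), 25(W), 24(W), 21(W), all W → L
n=29: reaches L-position 22 → W
n=30: reaches L-position 28 → W
n=31: reaches L-position 28 → W
n=32: reaches L-position 28 → W
n=33: only reaches 31(W), 30(W), 29(W), 26(W), all W → L
n=34: only reaches 32(W), 31(W), 30(W), 27(W), all W → L

34: L, 14: W, 9: W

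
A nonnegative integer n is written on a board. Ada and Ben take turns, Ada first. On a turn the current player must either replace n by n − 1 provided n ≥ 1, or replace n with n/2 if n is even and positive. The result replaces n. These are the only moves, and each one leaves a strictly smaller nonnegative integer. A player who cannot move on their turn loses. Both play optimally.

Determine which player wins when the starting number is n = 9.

Build the W/L table. Terminal = L. A non-terminal position is W if it has a move to some L; otherwise it is L.
n=0: no move → L
n=1: W (go to 0, an L position)
n=2: L (sole option 1(W) is W)
n=3: W (go to 2, an L position)
n=4: W (go to 2, an L position)
n=5: L (sole option 4(W) is W)
n=6: W (go to 5, an L position)
n=7: L (sole option 6(W) is W)
n=8: W (go to 7, an L position)
n=9: L (sole option 8(W) is W)
The starting position 9 is L: whatever Ada does, the opponent receives a W position.

Ben wins.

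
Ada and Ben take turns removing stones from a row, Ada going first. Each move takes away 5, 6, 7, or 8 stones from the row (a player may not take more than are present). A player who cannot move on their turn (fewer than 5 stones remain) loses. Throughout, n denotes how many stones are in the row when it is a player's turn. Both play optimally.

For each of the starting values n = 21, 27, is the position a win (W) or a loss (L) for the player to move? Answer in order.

21: W, 27: L

Classify positions by backward induction: terminal positions (no move available) are L. From any other position, the mover wins iff some move reaches an L.
n=0: no move → L
n=1: no move → L
n=2: no move → L
n=3: no move → L
n=4: no move → L
n=5: reaches L-position 0 → W
n=6: reaches L-position 1 → W
n=7: reaches L-position 2 → W
n=8: reaches L-position 3 → W
n=9: reaches L-position 4 → W
n=10: reaches L-position 4 → W
n=11: reaches L-position 4 → W
n=12: reaches L-position 4 → W
n=13: only reaches 8(W), 7(W), 6(W), 5(W), all W → L
n=14: only reaches 9(W), 8(W), 7(W), 6(W), all W → L
n=15: only reaches 10(W), 9(W), 8(W), 7(W), all W → L
n=16: only reaches 11(W), 10(W), 9(W), 8(W), all W → L
n=17: only reaches 12(W), 11(W), 10(W), 9(W), all W → L
n=18: reaches L-position 13 → W
n=19: reaches L-position 14 → W
n=20: reaches L-position 15 → W
n=21: reaches L-position 16 → W
n=22: reaches L-position 17 → W
n=23: reaches L-position 17 → W
n=24: reaches L-position 17 → W
n=25: reaches L-position 17 → W
n=26: only reaches 21(W), 20(W), 19(W), 18(W), all W → L
n=27: only reaches 22(W), 21(W), 20(W), 19(W), all W → L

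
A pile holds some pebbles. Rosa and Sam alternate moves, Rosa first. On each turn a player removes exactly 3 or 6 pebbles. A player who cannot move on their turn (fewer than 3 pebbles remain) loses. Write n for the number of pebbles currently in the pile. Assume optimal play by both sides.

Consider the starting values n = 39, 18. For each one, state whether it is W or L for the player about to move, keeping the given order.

Classify positions by backward induction: terminal positions (no move available) are L. From any other position, the mover wins iff some move reaches an L.
n=0: no move → L
n=1: no move → L
n=2: no move → L
n=3: reaches L-position 0 → W
n=4: reaches L-position 1 → W
n=5: reaches L-position 2 → W
n=6: reaches L-position 0 → W
n=7: reaches L-position 1 → W
n=8: reaches L-position 2 → W
n=9: only reaches 6(W), 3(W), all W → L
n=10: only reaches 7(W), 4(W), all W → L
n=11: only reaches 8(W), 5(W), all W → L
n=12: reaches L-position 9 → W
n=13: reaches L-position 10 → W
n=14: reaches L-position 11 → W
n=15: reaches L-position 9 → W
n=16: reaches L-position 10 → W
n=17: reaches L-position 11 → W
n=18: only reaches 15(W), 12(W), all W → L
n=19: only reaches 16(W), 13(W), all W → L
n=20: only reaches 17(W), 14(W), all W → L
n=21: reaches L-position 18 → W
n=22: reaches L-position 19 → W
n=23: reaches L-position 20 → W
n=24: reaches L-position 18 → W
n=25: reaches L-position 19 → W
n=26: reaches L-position 20 → W
n=27: only reaches 24(W), 21(W), all W → L
n=28: only reaches 25(W), 22(W), all W → L
n=29: only reaches 26(W), 23(W), all W → L
n=30: reaches L-position 27 → W
n=31: reaches L-position 28 → W
n=32: reaches L-position 29 → W
n=33: reaches L-position 27 → W
n=34: reaches L-position 28 → W
n=35: reaches L-position 29 → W
n=36: only reaches 33(W), 30(W), all W → L
n=37: only reaches 34(W), 31(W), all W → L
n=38: only reaches 35(W), 32(W), all W → L
n=39: reaches L-position 36 → W

39: W, 18: L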